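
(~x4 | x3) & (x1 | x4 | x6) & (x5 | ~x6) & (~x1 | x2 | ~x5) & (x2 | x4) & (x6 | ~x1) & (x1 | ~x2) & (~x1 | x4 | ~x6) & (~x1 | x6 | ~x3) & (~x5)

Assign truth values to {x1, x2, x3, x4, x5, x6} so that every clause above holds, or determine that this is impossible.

The clause (~x5) is unit, so x5 = 0.
The clause (~x6) is unit, so x6 = 0.
The clause (~x1) is unit, so x1 = 0.
The clause (x4) is unit, so x4 = 1.
The clause (x3) is unit, so x3 = 1.
The clause (~x2) is unit, so x2 = 0.
All clauses are satisfied.

x1=0, x2=0, x3=1, x4=1, x5=0, x6=0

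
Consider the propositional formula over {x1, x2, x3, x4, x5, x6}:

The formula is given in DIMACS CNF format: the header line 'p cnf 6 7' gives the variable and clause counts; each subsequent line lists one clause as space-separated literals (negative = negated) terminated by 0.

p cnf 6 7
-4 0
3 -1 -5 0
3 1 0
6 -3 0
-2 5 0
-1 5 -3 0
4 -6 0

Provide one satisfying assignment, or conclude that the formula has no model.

From the singleton clause (¬x4), x4 = False.
From the singleton clause (¬x6), x6 = False.
From the singleton clause (¬x3), x3 = False.
From the singleton clause (x1), x1 = True.
From the singleton clause (¬x5), x5 = False.
From the singleton clause (¬x2), x2 = False.
Every clause now holds.

x1: True; x2: False; x3: False; x4: False; x5: False; x6: False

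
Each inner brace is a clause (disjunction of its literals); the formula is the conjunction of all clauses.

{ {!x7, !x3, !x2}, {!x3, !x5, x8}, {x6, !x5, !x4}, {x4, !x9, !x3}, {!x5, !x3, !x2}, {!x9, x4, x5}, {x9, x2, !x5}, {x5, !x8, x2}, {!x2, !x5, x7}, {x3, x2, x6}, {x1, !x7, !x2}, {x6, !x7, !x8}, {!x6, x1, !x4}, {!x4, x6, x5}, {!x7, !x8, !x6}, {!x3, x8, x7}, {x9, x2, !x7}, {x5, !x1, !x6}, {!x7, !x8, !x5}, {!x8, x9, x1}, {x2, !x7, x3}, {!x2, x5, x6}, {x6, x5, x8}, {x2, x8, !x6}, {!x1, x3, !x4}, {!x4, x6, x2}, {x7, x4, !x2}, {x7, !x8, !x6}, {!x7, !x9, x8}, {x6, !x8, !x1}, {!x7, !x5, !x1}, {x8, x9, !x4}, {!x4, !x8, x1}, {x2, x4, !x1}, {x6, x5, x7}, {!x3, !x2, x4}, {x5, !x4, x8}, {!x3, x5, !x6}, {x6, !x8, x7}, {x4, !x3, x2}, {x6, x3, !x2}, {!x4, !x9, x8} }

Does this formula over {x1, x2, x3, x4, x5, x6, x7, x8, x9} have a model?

Suppose x7 = false.
Suppose x2 = false.
Suppose x9 = true.
Suppose x4 = true.
The clause (x6) is unit, so x6 = true.
The clause (x1) is unit, so x1 = true.
The clause (x5) is unit, so x5 = true.
The clause (x8) is unit, so x8 = true.
That conflicts with the unit clause (!x8).
Backtrack on x4: now try x4 = false.
The clause (!x3) is unit, so x3 = false.
The clause (x5) is unit, so x5 = true.
The clause (x6) is unit, so x6 = true.
The clause (x8) is unit, so x8 = true.
That conflicts with the unit clause (!x8).
Either choice for x4 ends in contradiction.
Backtrack on x9: now try x9 = false.
The clause (!x5) is unit, so x5 = false.
The clause (!x8) is unit, so x8 = false.
The clause (!x3) is unit, so x3 = false.
The clause (x6) is unit, so x6 = true.
That conflicts with the unit clause (!x6).
Either choice for x9 ends in contradiction.
Backtrack on x2: now try x2 = true.
The clause (!x5) is unit, so x5 = false.
The clause (x6) is unit, so x6 = true.
The clause (!x1) is unit, so x1 = false.
The clause (!x4) is unit, so x4 = false.
That conflicts with the unit clause (x4).
Either choice for x2 ends in contradiction.
Backtrack on x7: now try x7 = true.
Suppose x3 = false.
The clause (x2) is unit, so x2 = true.
The clause (x1) is unit, so x1 = true.
The clause (!x4) is unit, so x4 = false.
The clause (!x5) is unit, so x5 = false.
The clause (!x9) is unit, so x9 = false.
The clause (!x6) is unit, so x6 = false.
That conflicts with the unit clause (x6).
Backtrack on x3: now try x3 = true.
The clause (!x2) is unit, so x2 = false.
The clause (x9) is unit, so x9 = true.
The clause (x4) is unit, so x4 = true.
The clause (x6) is unit, so x6 = true.
The clause (x1) is unit, so x1 = true.
The clause (!x8) is unit, so x8 = false.
That conflicts with the unit clause (x8).
Either choice for x3 ends in contradiction.
Either choice for x7 ends in contradiction.
No assignment satisfies every clause.

No, unsatisfiable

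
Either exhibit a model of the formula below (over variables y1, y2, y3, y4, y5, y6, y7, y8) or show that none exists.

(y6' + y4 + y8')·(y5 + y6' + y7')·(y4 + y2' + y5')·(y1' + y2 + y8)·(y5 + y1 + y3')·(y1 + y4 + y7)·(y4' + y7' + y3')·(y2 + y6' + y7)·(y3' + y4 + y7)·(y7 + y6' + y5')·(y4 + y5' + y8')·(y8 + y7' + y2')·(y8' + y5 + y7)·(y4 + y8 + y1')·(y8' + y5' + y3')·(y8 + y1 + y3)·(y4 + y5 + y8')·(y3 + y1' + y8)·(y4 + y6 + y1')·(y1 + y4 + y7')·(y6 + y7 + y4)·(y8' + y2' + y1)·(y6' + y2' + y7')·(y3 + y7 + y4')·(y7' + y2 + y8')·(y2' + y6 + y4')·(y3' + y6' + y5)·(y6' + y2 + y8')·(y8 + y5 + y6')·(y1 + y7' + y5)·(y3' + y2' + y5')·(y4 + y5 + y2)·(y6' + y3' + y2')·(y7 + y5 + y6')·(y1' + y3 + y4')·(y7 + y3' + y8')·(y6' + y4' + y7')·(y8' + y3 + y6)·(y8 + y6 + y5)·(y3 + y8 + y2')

Suppose y6 = 0.
Suppose y4 = 1.
(y2') alone gives y2 = 0.
Suppose y1 = 0.
Suppose y5 = 1.
Suppose y7 = 0.
(y3) alone gives y3 = 1.
(y8') alone gives y8 = 0.
Every clause now holds.

y1: 0,  y2: 0,  y3: 1,  y4: 1,  y5: 1,  y6: 0,  y7: 0,  y8: 0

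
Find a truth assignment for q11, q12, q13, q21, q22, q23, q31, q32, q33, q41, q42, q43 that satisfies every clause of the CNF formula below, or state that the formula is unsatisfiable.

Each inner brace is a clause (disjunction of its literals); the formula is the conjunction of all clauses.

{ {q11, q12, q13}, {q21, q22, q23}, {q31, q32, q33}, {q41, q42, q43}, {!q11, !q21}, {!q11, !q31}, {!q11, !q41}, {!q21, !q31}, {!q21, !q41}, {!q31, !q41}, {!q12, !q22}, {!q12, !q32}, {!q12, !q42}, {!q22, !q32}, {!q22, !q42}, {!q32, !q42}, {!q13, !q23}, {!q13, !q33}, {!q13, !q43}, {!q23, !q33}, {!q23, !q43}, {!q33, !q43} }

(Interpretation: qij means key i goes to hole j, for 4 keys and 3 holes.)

Try q11 = false.
Try q12 = true.
The clause (!q22) is unit, so q22 = false.
The clause (!q32) is unit, so q32 = false.
The clause (!q42) is unit, so q42 = false.
Try q21 = true.
The clause (!q31) is unit, so q31 = false.
The clause (q33) is unit, so q33 = true.
The clause (!q41) is unit, so q41 = false.
The clause (q43) is unit, so q43 = true.
But (!q43) is also a unit clause — contradiction.
Backtrack on q21: now try q21 = false.
The clause (q23) is unit, so q23 = true.
The clause (!q13) is unit, so q13 = false.
The clause (!q33) is unit, so q33 = false.
The clause (q31) is unit, so q31 = true.
The clause (!q41) is unit, so q41 = false.
The clause (q43) is unit, so q43 = true.
But (!q43) is also a unit clause — contradiction.
Either choice for q21 ends in contradiction.
Backtrack on q12: now try q12 = false.
The clause (q13) is unit, so q13 = true.
The clause (!q23) is unit, so q23 = false.
The clause (!q33) is unit, so q33 = false.
The clause (!q43) is unit, so q43 = false.
Try q21 = true.
The clause (!q31) is unit, so q31 = false.
The clause (q32) is unit, so q32 = true.
The clause (!q41) is unit, so q41 = false.
The clause (q42) is unit, so q42 = true.
But (!q42) is also a unit clause — contradiction.
Backtrack on q21: now try q21 = false.
The clause (q22) is unit, so q22 = true.
The clause (!q32) is unit, so q32 = false.
The clause (q31) is unit, so q31 = true.
The clause (!q41) is unit, so q41 = false.
The clause (q42) is unit, so q42 = true.
But (!q42) is also a unit clause — contradiction.
Either choice for q21 ends in contradiction.
Either choice for q12 ends in contradiction.
Backtrack on q11: now try q11 = true.
The clause (!q21) is unit, so q21 = false.
The clause (!q31) is unit, so q31 = false.
The clause (!q41) is unit, so q41 = false.
Try q22 = true.
The clause (!q12) is unit, so q12 = false.
The clause (!q32) is unit, so q32 = false.
The clause (q33) is unit, so q33 = true.
The clause (!q42) is unit, so q42 = false.
The clause (q43) is unit, so q43 = true.
But (!q43) is also a unit clause — contradiction.
Backtrack on q22: now try q22 = false.
The clause (q23) is unit, so q23 = true.
The clause (!q13) is unit, so q13 = false.
The clause (!q33) is unit, so q33 = false.
The clause (q32) is unit, so q32 = true.
The clause (!q12) is unit, so q12 = false.
The clause (!q42) is unit, so q42 = false.
The clause (q43) is unit, so q43 = true.
But (!q43) is also a unit clause — contradiction.
Either choice for q22 ends in contradiction.
Either choice for q11 ends in contradiction.

UNSATISFIABLE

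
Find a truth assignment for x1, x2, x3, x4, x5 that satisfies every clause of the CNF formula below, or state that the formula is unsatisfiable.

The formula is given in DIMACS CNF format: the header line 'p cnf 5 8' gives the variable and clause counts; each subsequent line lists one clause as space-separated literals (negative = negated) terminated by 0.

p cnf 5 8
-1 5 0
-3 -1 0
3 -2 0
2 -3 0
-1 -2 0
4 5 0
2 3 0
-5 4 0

x1 ↦ False; x2 ↦ True; x3 ↦ True; x4 ↦ True; x5 ↦ True

Try x1 = False.
Try x3 = True.
The clause (x2) is unit, so x2 = True.
Try x4 = True.
All clauses hold; x5 can take either value.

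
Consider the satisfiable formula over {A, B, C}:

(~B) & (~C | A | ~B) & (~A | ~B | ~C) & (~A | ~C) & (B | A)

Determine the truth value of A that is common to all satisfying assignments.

True

Suppose A = 0.
Unit clause (~B) forces B = 0.
Now (B) is unsatisfied and unit — conflict.
So every satisfying assignment has A = True.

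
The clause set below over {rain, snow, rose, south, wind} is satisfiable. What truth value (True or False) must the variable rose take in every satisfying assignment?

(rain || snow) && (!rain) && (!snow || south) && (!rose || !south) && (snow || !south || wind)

False

Suppose rose = true.
(!rain) alone gives rain = false.
(snow) alone gives snow = true.
(south) alone gives south = true.
That conflicts with the unit clause (!south).
So every satisfying assignment has rose = False.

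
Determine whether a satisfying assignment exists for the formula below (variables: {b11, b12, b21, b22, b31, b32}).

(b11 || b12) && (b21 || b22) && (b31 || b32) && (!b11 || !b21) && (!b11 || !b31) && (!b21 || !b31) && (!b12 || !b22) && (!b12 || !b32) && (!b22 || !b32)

No, unsatisfiable

Try b11 = true.
Unit clause (!b21) forces b21 = false.
Unit clause (b22) forces b22 = true.
Unit clause (!b31) forces b31 = false.
Unit clause (b32) forces b32 = true.
But (!b32) is also a unit clause — contradiction.
Backtrack on b11: now try b11 = false.
Unit clause (b12) forces b12 = true.
Unit clause (!b22) forces b22 = false.
Unit clause (b21) forces b21 = true.
Unit clause (!b31) forces b31 = false.
Unit clause (b32) forces b32 = true.
But (!b32) is also a unit clause — contradiction.
Both values of b11 lead to a conflict.
No assignment satisfies every clause.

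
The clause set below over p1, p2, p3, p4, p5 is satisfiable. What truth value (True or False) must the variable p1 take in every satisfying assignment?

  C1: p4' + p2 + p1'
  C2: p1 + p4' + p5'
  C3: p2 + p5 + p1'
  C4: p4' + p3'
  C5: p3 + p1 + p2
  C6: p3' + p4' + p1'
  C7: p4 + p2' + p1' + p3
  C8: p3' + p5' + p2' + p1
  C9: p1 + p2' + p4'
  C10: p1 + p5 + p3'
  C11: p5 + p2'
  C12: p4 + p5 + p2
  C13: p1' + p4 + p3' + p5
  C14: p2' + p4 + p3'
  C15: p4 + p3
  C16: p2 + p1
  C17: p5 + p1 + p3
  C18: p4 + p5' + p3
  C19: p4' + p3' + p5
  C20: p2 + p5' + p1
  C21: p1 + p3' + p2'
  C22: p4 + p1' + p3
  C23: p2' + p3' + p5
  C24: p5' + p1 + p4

True

Suppose p1 = 0.
Unit clause (p2) forces p2 = 1.
Unit clause (p4') forces p4 = 0.
Unit clause (p5) forces p5 = 1.
That conflicts with the unit clause (p5').
So every satisfying assignment has p1 = True.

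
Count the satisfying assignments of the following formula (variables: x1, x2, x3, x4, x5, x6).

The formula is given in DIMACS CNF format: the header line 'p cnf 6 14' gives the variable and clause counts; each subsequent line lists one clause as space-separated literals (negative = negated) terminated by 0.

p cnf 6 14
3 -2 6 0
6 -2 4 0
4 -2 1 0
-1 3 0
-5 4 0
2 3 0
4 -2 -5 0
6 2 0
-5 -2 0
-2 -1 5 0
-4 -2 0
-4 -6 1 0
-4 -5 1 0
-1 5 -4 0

3

There are 2^6 = 64 truth assignments over (x1, x2, x3, x4, x5, x6).
Split on x2. With x2 = True, the clauses containing x2 are satisfied and ¬x2 drops from the rest; 0 of the 2^5 = 32 assignments to the other variables satisfy what remains.
With x2 = False, by the same count on the reduced clause set, 3 assignments work.
(One model: x1=F, x2=F, x3=T, x4=F, x5=F, x6=T.)
Total: 0 + 3 = 3.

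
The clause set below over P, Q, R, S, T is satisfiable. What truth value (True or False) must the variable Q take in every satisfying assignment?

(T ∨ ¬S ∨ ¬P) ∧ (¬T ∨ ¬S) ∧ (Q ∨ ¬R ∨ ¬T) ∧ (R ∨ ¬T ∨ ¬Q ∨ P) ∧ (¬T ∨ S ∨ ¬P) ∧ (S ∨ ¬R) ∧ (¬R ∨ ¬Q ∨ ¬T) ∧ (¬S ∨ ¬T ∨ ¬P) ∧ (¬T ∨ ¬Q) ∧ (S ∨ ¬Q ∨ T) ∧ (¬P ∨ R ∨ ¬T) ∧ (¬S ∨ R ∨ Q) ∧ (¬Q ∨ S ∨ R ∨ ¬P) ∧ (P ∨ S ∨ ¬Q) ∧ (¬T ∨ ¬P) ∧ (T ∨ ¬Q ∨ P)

Suppose Q = True.
From the singleton clause (¬T), T = False.
From the singleton clause (S), S = True.
From the singleton clause (¬P), P = False.
But (P) is also a unit clause — contradiction.
So every satisfying assignment has Q = False.

False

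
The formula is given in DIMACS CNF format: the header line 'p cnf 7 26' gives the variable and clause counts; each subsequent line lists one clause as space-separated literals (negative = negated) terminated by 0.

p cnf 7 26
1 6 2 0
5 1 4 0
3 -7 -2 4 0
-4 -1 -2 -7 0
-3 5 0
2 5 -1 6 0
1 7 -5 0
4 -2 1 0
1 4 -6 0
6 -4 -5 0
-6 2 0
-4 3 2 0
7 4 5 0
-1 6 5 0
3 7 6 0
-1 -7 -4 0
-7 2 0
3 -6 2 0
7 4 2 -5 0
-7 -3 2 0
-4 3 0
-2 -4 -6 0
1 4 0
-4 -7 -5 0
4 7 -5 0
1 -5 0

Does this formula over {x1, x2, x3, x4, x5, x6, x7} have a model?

Satisfiable

Case x3 = True:
(x5) alone gives x5 = True.
(x1) alone gives x1 = True.
Case x6 = True:
(x2) alone gives x2 = True.
(¬x4) alone gives x4 = False.
(x7) alone gives x7 = True.
Every clause now holds.
A satisfying assignment: x1: True; x2: True; x3: True; x4: False; x5: True; x6: True; x7: True.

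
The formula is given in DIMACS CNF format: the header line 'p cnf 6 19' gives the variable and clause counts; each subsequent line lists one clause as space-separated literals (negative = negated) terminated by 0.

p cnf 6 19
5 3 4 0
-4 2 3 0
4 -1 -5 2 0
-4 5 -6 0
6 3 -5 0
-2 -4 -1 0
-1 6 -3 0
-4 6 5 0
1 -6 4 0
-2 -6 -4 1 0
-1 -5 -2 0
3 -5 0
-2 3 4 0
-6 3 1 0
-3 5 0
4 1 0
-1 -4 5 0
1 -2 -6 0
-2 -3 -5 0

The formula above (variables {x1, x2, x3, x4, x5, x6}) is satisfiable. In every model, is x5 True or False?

True

Suppose x5 = False.
From the singleton clause (¬x3), x3 = False.
From the singleton clause (x4), x4 = True.
From the singleton clause (x2), x2 = True.
From the singleton clause (¬x6), x6 = False.
Now (x6) is unsatisfied and unit — conflict.
So every satisfying assignment has x5 = True.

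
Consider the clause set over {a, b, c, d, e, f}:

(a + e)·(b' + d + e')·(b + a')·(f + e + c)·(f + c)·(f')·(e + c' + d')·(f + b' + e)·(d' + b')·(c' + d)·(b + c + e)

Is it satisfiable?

(f') alone gives f = 0.
(c) alone gives c = 1.
(d) alone gives d = 1.
(e) alone gives e = 1.
(b') alone gives b = 0.
(a') alone gives a = 0.
Every clause now holds.
A satisfying assignment: a=0,  b=0,  c=1,  d=1,  e=1,  f=0.

Satisfiable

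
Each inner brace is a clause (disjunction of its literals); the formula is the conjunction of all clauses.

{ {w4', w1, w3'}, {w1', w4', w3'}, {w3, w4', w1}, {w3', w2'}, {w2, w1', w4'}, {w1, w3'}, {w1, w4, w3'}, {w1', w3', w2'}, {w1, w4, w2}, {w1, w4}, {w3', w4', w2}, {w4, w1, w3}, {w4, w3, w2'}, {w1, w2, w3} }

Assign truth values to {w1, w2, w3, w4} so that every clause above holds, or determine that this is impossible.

Suppose w3 = 0.
Suppose w4 = 1.
Unit clause (w1) forces w1 = 1.
Unit clause (w2) forces w2 = 1.
All clauses are satisfied.

w1: 1, w2: 1, w3: 0, w4: 1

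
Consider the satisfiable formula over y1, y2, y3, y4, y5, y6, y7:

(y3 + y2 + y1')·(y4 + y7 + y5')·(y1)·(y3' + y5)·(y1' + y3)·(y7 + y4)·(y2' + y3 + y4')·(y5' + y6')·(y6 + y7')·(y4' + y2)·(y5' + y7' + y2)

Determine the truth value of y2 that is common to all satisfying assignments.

True

Suppose y2 = 0.
Unit clause (y1) forces y1 = 1.
Unit clause (y3) forces y3 = 1.
Unit clause (y5) forces y5 = 1.
Unit clause (y6') forces y6 = 0.
Unit clause (y7') forces y7 = 0.
Unit clause (y4) forces y4 = 1.
Now (y4') is unsatisfied and unit — conflict.
So every satisfying assignment has y2 = True.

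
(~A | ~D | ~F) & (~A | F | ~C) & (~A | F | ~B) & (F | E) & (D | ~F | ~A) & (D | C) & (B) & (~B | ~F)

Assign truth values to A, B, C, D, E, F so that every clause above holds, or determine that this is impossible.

The clause (B) is unit, so B = 1.
The clause (~F) is unit, so F = 0.
The clause (~A) is unit, so A = 0.
The clause (E) is unit, so E = 1.
Suppose D = 0.
The clause (C) is unit, so C = 1.
This assignment satisfies each clause.

A ↦ 0,  B ↦ 1,  C ↦ 1,  D ↦ 0,  E ↦ 1,  F ↦ 0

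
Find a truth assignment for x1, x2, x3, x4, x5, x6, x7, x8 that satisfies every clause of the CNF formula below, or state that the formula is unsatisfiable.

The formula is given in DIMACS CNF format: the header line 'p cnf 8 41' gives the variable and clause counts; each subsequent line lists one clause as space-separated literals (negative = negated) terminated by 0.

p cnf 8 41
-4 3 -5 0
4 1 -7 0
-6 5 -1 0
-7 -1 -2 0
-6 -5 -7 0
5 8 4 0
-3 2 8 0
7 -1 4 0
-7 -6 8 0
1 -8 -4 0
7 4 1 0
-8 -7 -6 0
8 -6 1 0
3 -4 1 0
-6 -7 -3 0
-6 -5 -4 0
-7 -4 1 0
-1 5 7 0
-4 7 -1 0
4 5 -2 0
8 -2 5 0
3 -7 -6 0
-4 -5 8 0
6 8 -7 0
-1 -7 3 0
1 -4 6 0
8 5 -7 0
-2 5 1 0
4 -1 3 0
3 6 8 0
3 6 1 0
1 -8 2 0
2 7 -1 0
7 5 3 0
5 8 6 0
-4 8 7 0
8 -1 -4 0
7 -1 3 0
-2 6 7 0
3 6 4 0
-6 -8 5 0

x1=True, x2=False, x3=True, x4=False, x5=True, x6=False, x7=True, x8=True

Case x4 = False:
Case x1 = True:
From the singleton clause (x7), x7 = True.
From the singleton clause (¬x2), x2 = False.
From the singleton clause (x3), x3 = True.
From the singleton clause (x8), x8 = True.
From the singleton clause (¬x6), x6 = False.
No clause remains; x5 is free.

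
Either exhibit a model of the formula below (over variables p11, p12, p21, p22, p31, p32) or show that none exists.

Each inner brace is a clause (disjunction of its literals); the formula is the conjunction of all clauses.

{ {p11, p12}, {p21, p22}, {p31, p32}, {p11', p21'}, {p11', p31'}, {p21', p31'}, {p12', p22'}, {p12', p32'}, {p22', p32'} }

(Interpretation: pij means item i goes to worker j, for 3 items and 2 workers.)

UNSATISFIABLE

Suppose p11 = 1.
The clause (p21') is unit, so p21 = 0.
The clause (p22) is unit, so p22 = 1.
The clause (p31') is unit, so p31 = 0.
The clause (p32) is unit, so p32 = 1.
But (p32') is also a unit clause — contradiction.
That branch fails; take p11 = 0 instead.
The clause (p12) is unit, so p12 = 1.
The clause (p22') is unit, so p22 = 0.
The clause (p21) is unit, so p21 = 1.
The clause (p31') is unit, so p31 = 0.
The clause (p32) is unit, so p32 = 1.
But (p32') is also a unit clause — contradiction.
Either choice for p11 ends in contradiction.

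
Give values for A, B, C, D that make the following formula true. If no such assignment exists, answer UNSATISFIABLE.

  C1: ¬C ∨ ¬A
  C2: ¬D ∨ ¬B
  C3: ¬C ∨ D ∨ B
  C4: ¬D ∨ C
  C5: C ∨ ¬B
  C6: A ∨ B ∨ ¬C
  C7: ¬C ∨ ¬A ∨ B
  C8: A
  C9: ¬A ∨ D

UNSATISFIABLE

Unit clause (A) forces A = True.
Unit clause (¬C) forces C = False.
Unit clause (¬D) forces D = False.
But (D) is also a unit clause — contradiction.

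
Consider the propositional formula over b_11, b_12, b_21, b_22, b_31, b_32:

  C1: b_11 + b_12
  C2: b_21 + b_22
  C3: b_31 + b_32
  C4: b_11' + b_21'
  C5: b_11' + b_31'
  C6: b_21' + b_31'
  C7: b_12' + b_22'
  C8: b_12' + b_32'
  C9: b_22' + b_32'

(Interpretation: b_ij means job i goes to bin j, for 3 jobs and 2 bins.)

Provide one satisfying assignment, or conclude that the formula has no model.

UNSATISFIABLE

Branch on b_11: set b_11 = 1.
The clause (b_21') is unit, so b_21 = 0.
The clause (b_22) is unit, so b_22 = 1.
The clause (b_31') is unit, so b_31 = 0.
The clause (b_32) is unit, so b_32 = 1.
But (b_32') is also a unit clause — contradiction.
That branch fails; take b_11 = 0 instead.
The clause (b_12) is unit, so b_12 = 1.
The clause (b_22') is unit, so b_22 = 0.
The clause (b_21) is unit, so b_21 = 1.
The clause (b_31') is unit, so b_31 = 0.
The clause (b_32) is unit, so b_32 = 1.
But (b_32') is also a unit clause — contradiction.
Either choice for b_11 ends in contradiction.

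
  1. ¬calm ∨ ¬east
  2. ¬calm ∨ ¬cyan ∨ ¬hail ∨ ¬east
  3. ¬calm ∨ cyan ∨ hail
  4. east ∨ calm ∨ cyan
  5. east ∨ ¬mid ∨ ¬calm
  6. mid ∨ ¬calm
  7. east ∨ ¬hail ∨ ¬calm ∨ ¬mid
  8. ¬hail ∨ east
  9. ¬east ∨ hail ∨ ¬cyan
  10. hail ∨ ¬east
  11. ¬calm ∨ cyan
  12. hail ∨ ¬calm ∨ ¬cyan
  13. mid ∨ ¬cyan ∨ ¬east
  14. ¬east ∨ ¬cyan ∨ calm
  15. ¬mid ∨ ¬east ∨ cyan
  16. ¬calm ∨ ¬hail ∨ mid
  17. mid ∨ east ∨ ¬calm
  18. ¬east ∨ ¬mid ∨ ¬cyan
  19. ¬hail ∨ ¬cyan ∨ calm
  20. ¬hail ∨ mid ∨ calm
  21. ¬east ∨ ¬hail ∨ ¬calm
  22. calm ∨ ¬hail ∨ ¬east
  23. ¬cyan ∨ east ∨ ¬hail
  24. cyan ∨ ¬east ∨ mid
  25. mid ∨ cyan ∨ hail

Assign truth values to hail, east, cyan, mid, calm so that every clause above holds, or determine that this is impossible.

Suppose calm = False.
Suppose east = False.
From the singleton clause (cyan), cyan = True.
From the singleton clause (¬hail), hail = False.
No clause remains; mid is free.

hail: False,  east: False,  cyan: True,  mid: True,  calm: False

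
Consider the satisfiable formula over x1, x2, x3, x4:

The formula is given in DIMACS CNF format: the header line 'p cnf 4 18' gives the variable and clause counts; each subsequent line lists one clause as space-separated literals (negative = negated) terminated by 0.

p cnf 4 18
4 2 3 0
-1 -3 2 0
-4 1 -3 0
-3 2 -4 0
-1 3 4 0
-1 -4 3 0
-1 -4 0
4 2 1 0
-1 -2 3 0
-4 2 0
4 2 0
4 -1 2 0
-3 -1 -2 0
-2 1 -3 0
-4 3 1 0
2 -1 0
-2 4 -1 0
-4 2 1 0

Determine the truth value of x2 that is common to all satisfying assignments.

Suppose x2 = False.
Unit clause (¬x4) forces x4 = False.
Now (x4) is unsatisfied and unit — conflict.
So every satisfying assignment has x2 = True.

True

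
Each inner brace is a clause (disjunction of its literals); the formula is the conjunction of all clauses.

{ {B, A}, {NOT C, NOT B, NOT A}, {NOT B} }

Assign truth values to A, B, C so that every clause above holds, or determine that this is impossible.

From the singleton clause (NOT B), B = false.
From the singleton clause (A), A = true.
All clauses hold; C can take either value.

A: true, B: false, C: false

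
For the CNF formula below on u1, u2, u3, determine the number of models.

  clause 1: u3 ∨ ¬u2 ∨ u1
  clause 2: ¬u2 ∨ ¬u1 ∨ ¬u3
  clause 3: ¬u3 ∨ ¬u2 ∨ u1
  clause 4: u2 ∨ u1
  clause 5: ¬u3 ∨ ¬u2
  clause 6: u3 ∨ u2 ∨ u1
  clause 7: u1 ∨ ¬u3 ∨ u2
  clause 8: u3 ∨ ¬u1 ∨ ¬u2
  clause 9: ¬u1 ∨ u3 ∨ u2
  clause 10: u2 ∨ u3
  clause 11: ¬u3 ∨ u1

There are 2^3 = 8 truth assignments over (u1, u2, u3).
Check each against the 11 clauses (columns in the order u1, u2, u3):
  F F F  ✗ fails (u2 ∨ u1)
  F F T  ✗ fails (u2 ∨ u1)
  F T F  ✗ fails (u3 ∨ ¬u2 ∨ u1)
  F T T  ✗ fails (¬u3 ∨ ¬u2 ∨ u1)
  T F F  ✗ fails (¬u1 ∨ u3 ∨ u2)
  T F T  ✓ satisfies all
  T T F  ✗ fails (u3 ∨ ¬u1 ∨ ¬u2)
  T T T  ✗ fails (¬u2 ∨ ¬u1 ∨ ¬u3)
1 of the 8 rows is a model.

1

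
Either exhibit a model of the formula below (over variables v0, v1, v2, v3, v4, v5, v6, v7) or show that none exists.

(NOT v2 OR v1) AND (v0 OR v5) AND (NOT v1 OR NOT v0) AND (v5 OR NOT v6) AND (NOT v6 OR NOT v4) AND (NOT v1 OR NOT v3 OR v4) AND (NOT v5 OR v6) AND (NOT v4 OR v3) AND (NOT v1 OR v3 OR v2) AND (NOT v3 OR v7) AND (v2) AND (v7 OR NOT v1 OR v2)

(v2) alone gives v2 = true.
(v1) alone gives v1 = true.
(NOT v0) alone gives v0 = false.
(v5) alone gives v5 = true.
(v6) alone gives v6 = true.
(NOT v4) alone gives v4 = false.
(NOT v3) alone gives v3 = false.
No clause remains; v7 is free.

v0: false,  v1: true,  v2: true,  v3: false,  v4: false,  v5: true,  v6: true,  v7: false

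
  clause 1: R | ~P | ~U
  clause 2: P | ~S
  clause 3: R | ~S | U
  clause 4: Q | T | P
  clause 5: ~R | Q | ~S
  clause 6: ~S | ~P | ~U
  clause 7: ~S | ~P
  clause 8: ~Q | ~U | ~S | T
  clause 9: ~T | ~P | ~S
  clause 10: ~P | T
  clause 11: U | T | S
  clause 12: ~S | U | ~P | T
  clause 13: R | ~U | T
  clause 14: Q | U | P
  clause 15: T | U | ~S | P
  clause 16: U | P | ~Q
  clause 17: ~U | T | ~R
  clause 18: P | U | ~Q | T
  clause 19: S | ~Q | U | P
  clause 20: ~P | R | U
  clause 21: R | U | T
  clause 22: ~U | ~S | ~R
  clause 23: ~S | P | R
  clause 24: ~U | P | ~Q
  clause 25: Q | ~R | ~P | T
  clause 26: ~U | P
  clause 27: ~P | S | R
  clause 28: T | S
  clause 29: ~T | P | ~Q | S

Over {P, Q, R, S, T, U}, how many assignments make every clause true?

There are 2^6 = 64 truth assignments over (P, Q, R, S, T, U).
Split on S. With S = 1, the clauses containing S are satisfied and ~S drops from the rest; 0 of the 2^5 = 32 assignments to the other variables satisfy what remains.
With S = 0, by the same count on the reduced clause set, 4 assignments work.
Total: 0 + 4 = 4.

4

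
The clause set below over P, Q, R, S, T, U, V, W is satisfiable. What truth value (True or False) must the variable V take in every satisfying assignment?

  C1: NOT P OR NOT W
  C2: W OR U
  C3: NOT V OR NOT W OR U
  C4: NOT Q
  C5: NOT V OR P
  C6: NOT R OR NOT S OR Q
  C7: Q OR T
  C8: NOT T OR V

True

Suppose V = false.
Unit clause (NOT Q) forces Q = false.
Unit clause (T) forces T = true.
That conflicts with the unit clause (NOT T).
So every satisfying assignment has V = True.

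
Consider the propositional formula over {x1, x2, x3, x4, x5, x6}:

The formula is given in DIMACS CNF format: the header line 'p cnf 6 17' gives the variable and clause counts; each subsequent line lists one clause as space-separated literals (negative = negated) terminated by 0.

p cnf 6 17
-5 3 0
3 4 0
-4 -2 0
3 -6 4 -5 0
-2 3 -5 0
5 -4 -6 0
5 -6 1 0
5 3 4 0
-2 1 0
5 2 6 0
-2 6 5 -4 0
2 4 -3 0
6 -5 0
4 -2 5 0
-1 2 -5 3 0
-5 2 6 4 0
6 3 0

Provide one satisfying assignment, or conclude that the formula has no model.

x1=True, x2=False, x3=True, x4=True, x5=True, x6=True

Try x5 = True.
(x3) alone gives x3 = True.
(x6) alone gives x6 = True.
Try x4 = True.
(¬x2) alone gives x2 = False.
All clauses hold; x1 can take either value.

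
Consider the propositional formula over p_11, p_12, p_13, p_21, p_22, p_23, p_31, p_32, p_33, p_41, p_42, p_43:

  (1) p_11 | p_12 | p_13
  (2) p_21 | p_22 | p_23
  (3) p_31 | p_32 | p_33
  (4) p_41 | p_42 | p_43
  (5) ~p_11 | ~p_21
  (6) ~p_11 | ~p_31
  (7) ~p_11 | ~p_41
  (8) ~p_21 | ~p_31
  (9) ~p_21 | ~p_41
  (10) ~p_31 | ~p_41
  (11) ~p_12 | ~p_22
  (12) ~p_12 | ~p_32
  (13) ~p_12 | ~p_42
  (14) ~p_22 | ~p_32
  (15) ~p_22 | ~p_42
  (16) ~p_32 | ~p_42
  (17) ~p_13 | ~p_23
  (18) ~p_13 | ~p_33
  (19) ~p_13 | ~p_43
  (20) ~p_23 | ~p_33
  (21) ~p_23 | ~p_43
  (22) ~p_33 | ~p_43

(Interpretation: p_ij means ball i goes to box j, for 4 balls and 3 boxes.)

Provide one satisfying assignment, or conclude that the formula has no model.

UNSATISFIABLE

Case p_11 = 0:
Case p_12 = 1:
From the singleton clause (~p_22), p_22 = 0.
From the singleton clause (~p_32), p_32 = 0.
From the singleton clause (~p_42), p_42 = 0.
Case p_21 = 1:
From the singleton clause (~p_31), p_31 = 0.
From the singleton clause (p_33), p_33 = 1.
From the singleton clause (~p_41), p_41 = 0.
From the singleton clause (p_43), p_43 = 1.
That conflicts with the unit clause (~p_43).
Undo p_21 and try p_21 = 0.
From the singleton clause (p_23), p_23 = 1.
From the singleton clause (~p_13), p_13 = 0.
From the singleton clause (~p_33), p_33 = 0.
From the singleton clause (p_31), p_31 = 1.
From the singleton clause (~p_41), p_41 = 0.
From the singleton clause (p_43), p_43 = 1.
That conflicts with the unit clause (~p_43).
Neither p_21 = 1 nor p_21 = 0 works.
Undo p_12 and try p_12 = 0.
From the singleton clause (p_13), p_13 = 1.
From the singleton clause (~p_23), p_23 = 0.
From the singleton clause (~p_33), p_33 = 0.
From the singleton clause (~p_43), p_43 = 0.
Case p_21 = 1:
From the singleton clause (~p_31), p_31 = 0.
From the singleton clause (p_32), p_32 = 1.
From the singleton clause (~p_41), p_41 = 0.
From the singleton clause (p_42), p_42 = 1.
That conflicts with the unit clause (~p_42).
Undo p_21 and try p_21 = 0.
From the singleton clause (p_22), p_22 = 1.
From the singleton clause (~p_32), p_32 = 0.
From the singleton clause (p_31), p_31 = 1.
From the singleton clause (~p_41), p_41 = 0.
From the singleton clause (p_42), p_42 = 1.
That conflicts with the unit clause (~p_42).
Neither p_21 = 1 nor p_21 = 0 works.
Neither p_12 = 1 nor p_12 = 0 works.
Undo p_11 and try p_11 = 1.
From the singleton clause (~p_21), p_21 = 0.
From the singleton clause (~p_31), p_31 = 0.
From the singleton clause (~p_41), p_41 = 0.
Case p_22 = 1:
From the singleton clause (~p_12), p_12 = 0.
From the singleton clause (~p_32), p_32 = 0.
From the singleton clause (p_33), p_33 = 1.
From the singleton clause (~p_42), p_42 = 0.
From the singleton clause (p_43), p_43 = 1.
That conflicts with the unit clause (~p_43).
Undo p_22 and try p_22 = 0.
From the singleton clause (p_23), p_23 = 1.
From the singleton clause (~p_13), p_13 = 0.
From the singleton clause (~p_33), p_33 = 0.
From the singleton clause (p_32), p_32 = 1.
From the singleton clause (~p_12), p_12 = 0.
From the singleton clause (~p_42), p_42 = 0.
From the singleton clause (p_43), p_43 = 1.
That conflicts with the unit clause (~p_43).
Neither p_22 = 1 nor p_22 = 0 works.
Neither p_11 = 1 nor p_11 = 0 works.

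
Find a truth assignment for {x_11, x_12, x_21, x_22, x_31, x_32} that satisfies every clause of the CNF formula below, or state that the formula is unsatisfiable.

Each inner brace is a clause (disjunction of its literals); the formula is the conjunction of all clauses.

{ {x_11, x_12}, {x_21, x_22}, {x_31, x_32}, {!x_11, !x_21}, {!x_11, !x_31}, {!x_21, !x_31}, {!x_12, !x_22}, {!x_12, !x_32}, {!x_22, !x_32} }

UNSATISFIABLE

Branch on x_11: set x_11 = true.
(!x_21) alone gives x_21 = false.
(x_22) alone gives x_22 = true.
(!x_31) alone gives x_31 = false.
(x_32) alone gives x_32 = true.
Now (!x_32) is unsatisfied and unit — conflict.
Backtrack on x_11: now try x_11 = false.
(x_12) alone gives x_12 = true.
(!x_22) alone gives x_22 = false.
(x_21) alone gives x_21 = true.
(!x_31) alone gives x_31 = false.
(x_32) alone gives x_32 = true.
Now (!x_32) is unsatisfied and unit — conflict.
Either choice for x_11 ends in contradiction.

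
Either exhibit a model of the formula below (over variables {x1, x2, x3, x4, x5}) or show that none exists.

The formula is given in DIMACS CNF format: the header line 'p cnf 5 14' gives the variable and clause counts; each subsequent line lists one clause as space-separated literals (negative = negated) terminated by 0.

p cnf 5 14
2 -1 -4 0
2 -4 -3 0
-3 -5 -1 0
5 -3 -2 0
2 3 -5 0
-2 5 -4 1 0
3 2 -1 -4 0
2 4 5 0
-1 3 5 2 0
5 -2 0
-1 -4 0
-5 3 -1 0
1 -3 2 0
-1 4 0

Branch on x5: set x5 = True.
Branch on x3: set x3 = True.
(¬x1) alone gives x1 = False.
(x2) alone gives x2 = True.
No clause remains; x4 is free.

x1=False; x2=True; x3=True; x4=False; x5=True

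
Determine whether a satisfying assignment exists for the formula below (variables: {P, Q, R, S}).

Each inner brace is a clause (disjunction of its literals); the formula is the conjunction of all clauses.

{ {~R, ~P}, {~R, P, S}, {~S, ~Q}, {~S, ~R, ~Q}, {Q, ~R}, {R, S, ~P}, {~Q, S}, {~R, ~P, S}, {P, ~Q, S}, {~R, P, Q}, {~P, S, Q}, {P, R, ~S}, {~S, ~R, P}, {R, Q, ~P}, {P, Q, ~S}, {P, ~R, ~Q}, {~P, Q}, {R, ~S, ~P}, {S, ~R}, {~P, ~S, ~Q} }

Yes

Suppose R = 0.
Suppose S = 0.
From the singleton clause (~P), P = 0.
From the singleton clause (~Q), Q = 0.
This assignment satisfies each clause.
A satisfying assignment: P=0,  Q=0,  R=0,  S=0.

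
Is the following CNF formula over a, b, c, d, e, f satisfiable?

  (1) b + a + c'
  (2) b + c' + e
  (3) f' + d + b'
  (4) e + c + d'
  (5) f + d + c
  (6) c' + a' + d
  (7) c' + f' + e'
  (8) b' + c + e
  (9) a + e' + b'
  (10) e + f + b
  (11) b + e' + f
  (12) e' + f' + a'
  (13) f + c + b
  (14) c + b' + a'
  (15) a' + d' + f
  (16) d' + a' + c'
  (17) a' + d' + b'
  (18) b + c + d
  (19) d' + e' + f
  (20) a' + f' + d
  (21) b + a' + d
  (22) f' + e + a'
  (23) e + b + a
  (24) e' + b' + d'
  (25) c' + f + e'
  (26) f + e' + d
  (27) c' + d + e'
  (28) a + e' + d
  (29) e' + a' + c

Suppose b = 0.
Suppose a = 0.
The clause (c') is unit, so c = 0.
The clause (f) is unit, so f = 1.
The clause (d) is unit, so d = 1.
The clause (e) is unit, so e = 1.
This assignment satisfies each clause.
A satisfying assignment: a=0, b=0, c=0, d=1, e=1, f=1.

Yes, satisfiable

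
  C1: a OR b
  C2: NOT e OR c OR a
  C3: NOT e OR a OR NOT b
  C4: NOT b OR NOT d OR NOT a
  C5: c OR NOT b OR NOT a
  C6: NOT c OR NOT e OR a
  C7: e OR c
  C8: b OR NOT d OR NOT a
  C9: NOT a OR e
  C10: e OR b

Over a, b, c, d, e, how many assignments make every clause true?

5

There are 2^5 = 32 truth assignments over (a, b, c, d, e).
Split on e. With e = true, the clauses containing e are satisfied and NOT e drops from the rest; 3 of the 2^4 = 16 assignments to the other variables satisfy what remains.
With e = false, by the same count on the reduced clause set, 2 assignments work.
Total: 3 + 2 = 5.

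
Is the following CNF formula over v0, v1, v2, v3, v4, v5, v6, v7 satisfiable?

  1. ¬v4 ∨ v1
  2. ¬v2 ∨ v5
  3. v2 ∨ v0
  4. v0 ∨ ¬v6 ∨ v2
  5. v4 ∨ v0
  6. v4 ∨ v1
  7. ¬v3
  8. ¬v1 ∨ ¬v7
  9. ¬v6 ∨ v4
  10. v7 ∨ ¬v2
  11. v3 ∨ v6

(¬v3) alone gives v3 = False.
(v6) alone gives v6 = True.
(v4) alone gives v4 = True.
(v1) alone gives v1 = True.
(¬v7) alone gives v7 = False.
(¬v2) alone gives v2 = False.
(v0) alone gives v0 = True.
Every clause is now satisfied; v5 is unconstrained.
A satisfying assignment: v0 ↦ True, v1 ↦ True, v2 ↦ False, v3 ↦ False, v4 ↦ True, v5 ↦ True, v6 ↦ True, v7 ↦ False.

Yes, satisfiable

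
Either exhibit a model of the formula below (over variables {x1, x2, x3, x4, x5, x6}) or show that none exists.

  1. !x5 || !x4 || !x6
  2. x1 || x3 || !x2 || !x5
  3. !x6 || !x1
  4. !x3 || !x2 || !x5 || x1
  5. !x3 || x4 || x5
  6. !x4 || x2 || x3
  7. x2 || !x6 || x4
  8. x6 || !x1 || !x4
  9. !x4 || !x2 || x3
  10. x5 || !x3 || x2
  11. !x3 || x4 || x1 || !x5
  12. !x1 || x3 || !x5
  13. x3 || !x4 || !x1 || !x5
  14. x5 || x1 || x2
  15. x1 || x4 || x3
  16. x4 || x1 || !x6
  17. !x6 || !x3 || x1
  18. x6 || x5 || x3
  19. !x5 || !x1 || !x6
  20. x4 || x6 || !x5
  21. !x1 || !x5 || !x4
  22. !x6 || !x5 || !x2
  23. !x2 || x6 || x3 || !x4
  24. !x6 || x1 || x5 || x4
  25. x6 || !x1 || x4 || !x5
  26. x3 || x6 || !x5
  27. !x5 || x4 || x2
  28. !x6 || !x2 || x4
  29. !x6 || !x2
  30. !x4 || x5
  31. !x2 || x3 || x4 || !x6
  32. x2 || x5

Try x6 = false.
Try x1 = false.
Try x5 = true.
The clause (x4) is unit, so x4 = true.
The clause (x3) is unit, so x3 = true.
The clause (!x2) is unit, so x2 = false.
This assignment satisfies each clause.

x1: false, x2: false, x3: true, x4: true, x5: true, x6: false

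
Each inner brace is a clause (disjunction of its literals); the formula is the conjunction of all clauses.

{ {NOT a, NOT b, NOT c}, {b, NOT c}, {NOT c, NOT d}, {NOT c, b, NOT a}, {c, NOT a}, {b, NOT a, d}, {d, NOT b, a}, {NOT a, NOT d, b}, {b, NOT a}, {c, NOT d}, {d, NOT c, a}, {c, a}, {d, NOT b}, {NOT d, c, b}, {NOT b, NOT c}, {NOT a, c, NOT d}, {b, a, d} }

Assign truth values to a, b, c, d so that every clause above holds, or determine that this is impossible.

UNSATISFIABLE

Case b = true:
Unit clause (d) forces d = true.
Unit clause (NOT c) forces c = false.
That conflicts with the unit clause (c).
Backtrack on b: now try b = false.
Unit clause (NOT c) forces c = false.
Unit clause (NOT a) forces a = false.
That conflicts with the unit clause (a).
Neither b = true nor b = false works.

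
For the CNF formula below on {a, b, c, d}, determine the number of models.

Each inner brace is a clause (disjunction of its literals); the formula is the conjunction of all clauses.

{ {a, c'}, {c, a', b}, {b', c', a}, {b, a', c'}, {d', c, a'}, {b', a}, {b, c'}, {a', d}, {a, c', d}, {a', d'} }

2

There are 2^4 = 16 truth assignments over (a, b, c, d).
Split on b. With b = 1, the clauses containing b are satisfied and b' drops from the rest; 0 of the 2^3 = 8 assignments to the other variables satisfy what remains.
With b = 0, by the same count on the reduced clause set, 2 assignments work.
(One model: a=F, b=F, c=F, d=F.)
Total: 0 + 2 = 2.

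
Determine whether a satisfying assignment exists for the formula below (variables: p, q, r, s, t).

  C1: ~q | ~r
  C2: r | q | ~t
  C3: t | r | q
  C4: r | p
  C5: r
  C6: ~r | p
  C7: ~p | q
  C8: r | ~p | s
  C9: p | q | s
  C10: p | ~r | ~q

Unit clause (r) forces r = 1.
Unit clause (~q) forces q = 0.
Unit clause (p) forces p = 1.
But (~p) is also a unit clause — contradiction.
No assignment satisfies every clause.

Unsatisfiable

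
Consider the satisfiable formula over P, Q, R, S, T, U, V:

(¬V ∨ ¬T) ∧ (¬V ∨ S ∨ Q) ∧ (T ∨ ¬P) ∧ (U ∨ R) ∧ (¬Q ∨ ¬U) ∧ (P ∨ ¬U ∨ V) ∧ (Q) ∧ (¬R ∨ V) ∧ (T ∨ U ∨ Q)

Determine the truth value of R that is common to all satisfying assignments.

Suppose R = False.
Unit clause (U) forces U = True.
Unit clause (¬Q) forces Q = False.
Now (Q) is unsatisfied and unit — conflict.
So every satisfying assignment has R = True.

True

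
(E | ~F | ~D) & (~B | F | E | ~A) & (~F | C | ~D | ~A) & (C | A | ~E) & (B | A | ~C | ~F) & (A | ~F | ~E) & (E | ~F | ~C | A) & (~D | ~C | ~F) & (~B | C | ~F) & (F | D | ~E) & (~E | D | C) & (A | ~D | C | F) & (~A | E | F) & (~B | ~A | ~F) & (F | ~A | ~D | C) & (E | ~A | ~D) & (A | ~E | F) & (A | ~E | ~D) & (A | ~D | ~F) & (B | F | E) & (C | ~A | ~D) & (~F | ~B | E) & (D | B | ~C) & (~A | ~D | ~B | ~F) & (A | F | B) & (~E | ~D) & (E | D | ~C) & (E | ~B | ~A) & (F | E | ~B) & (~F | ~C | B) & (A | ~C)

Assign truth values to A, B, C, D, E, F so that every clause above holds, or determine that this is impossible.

A=1,  B=0,  C=0,  D=0,  E=0,  F=1

Suppose E = 0.
Suppose F = 1.
Unit clause (~D) forces D = 0.
Unit clause (~B) forces B = 0.
Unit clause (~C) forces C = 0.
Every clause is now satisfied; A is unconstrained.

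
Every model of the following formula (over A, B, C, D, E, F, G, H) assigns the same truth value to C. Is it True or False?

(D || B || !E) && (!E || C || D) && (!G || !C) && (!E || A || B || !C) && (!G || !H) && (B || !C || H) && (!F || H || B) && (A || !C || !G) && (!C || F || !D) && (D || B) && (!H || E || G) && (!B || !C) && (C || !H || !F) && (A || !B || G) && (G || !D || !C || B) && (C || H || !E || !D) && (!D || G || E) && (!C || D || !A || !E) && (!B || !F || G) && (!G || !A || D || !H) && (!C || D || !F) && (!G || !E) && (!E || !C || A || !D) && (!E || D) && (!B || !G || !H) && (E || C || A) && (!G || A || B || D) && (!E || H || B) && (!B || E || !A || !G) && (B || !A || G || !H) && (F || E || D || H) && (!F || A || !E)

False

Suppose C = true.
Unit clause (!G) forces G = false.
Unit clause (!B) forces B = false.
Unit clause (H) forces H = true.
Unit clause (D) forces D = true.
But (!D) is also a unit clause — contradiction.
So every satisfying assignment has C = False.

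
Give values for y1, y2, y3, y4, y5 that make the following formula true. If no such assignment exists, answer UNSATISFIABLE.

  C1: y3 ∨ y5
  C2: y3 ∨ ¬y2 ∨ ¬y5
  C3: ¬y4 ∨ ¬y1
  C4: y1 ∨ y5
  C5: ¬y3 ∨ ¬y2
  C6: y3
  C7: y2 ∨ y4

y1=False,  y2=False,  y3=True,  y4=True,  y5=True

Unit clause (y3) forces y3 = True.
Unit clause (¬y2) forces y2 = False.
Unit clause (y4) forces y4 = True.
Unit clause (¬y1) forces y1 = False.
Unit clause (y5) forces y5 = True.
Every clause now holds.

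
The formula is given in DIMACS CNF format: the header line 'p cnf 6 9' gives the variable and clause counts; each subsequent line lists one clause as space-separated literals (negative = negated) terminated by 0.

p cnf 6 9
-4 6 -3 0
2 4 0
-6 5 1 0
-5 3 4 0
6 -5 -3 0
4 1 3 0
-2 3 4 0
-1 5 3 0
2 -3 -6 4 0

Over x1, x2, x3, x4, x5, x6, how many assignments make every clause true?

There are 2^6 = 64 truth assignments over (x1, x2, x3, x4, x5, x6).
Split on x5. With x5 = True, the clauses containing x5 are satisfied and ¬x5 drops from the rest; 14 of the 2^5 = 32 assignments to the other variables satisfy what remains.
With x5 = False, by the same count on the reduced clause set, 7 assignments work.
Total: 14 + 7 = 21.

21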